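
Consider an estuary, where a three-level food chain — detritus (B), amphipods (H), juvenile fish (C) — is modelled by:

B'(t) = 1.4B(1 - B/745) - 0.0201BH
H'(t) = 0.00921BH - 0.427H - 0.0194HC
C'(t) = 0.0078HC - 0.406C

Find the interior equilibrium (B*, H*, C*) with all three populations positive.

B* ≈ 188, H* ≈ 52.1, C* ≈ 67.4

From dC/dt = 0: 0.0078H* = 0.406, so H* = 52.1.
From dB/dt = 0: 1.4(1 - B*/745) = 0.0201·52.1, giving B* = 745·(1 - 0.747) = 188.
From dH/dt = 0: 0.00921·188 - 0.427 = 0.0194C*, so C* = 1.31/0.0194 = 67.4.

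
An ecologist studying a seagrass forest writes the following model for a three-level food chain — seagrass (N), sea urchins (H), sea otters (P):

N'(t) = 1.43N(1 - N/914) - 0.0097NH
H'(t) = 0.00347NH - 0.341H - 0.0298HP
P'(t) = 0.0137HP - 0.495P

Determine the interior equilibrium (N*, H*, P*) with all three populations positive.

N* ≈ 690, H* ≈ 36.1, P* ≈ 68.9

From dP/dt = 0: 0.0137H* = 0.495, so H* = 36.1.
From dN/dt = 0: 1.43(1 - N*/914) = 0.0097·36.1, giving N* = 914·(1 - 0.245) = 690.
From dH/dt = 0: 0.00347·690 - 0.341 = 0.0298P*, so P* = 2.05/0.0298 = 68.9.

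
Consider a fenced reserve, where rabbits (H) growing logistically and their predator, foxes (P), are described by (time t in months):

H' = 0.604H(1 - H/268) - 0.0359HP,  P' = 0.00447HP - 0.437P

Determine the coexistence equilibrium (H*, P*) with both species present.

H* ≈ 97.8, P* ≈ 10.7

From dP/dt = 0 with P > 0: 0.00447H* = 0.437, so H* = 97.8.
Substitute into dH/dt = 0: 0.604(1 - 97.8/268) = 0.0359P*.
The bracket is 0.635, giving P* = 0.384/0.0359 = 10.7.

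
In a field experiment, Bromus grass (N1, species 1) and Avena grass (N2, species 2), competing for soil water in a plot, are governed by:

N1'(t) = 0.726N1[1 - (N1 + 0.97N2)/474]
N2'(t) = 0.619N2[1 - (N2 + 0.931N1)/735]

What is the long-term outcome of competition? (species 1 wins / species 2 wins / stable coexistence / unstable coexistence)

Compare the nullcline intercepts: K1/α12 = 474/0.97 = 489 < K2 = 735; K2/α21 = 735/0.931 = 789 > K1 = 474.
Since the inequalities point opposite ways, species 2 can invade but species 1 cannot.

species 2 excludes species 1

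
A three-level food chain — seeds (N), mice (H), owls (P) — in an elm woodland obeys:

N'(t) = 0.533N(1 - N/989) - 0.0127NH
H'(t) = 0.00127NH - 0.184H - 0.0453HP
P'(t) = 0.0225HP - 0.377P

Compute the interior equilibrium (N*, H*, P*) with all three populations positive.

From dP/dt = 0: 0.0225H* = 0.377, so H* = 16.8.
From dN/dt = 0: 0.533(1 - N*/989) = 0.0127·16.8, giving N* = 989·(1 - 0.399) = 594.
From dH/dt = 0: 0.00127·594 - 0.184 = 0.0453P*, so P* = 0.571/0.0453 = 12.6.

N* ≈ 594, H* ≈ 16.8, P* ≈ 12.6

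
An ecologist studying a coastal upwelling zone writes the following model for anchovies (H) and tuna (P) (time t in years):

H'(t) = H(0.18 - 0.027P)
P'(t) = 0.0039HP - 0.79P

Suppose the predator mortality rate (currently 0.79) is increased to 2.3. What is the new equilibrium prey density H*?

At the interior fixed point, setting dP/dt = 0 with P > 0 fixes H* = (predator death rate)/(HP coefficient) — independent of the other coefficients.
With the change, H* = 2.3/0.0039 = 590; it rises from 203.

H* ≈ 590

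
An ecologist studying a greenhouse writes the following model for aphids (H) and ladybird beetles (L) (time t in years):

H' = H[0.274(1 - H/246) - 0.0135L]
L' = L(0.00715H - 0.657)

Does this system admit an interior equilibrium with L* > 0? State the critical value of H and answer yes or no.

Threshold H = 91.9; K > 91.9, so yes, the predator persists.

The predator equation gives dL/dt > 0 only when H > 0.657/0.00715 = 91.9.
Without the predator, H → K = 246. Since 246 > 91.9, the predator can invade and persist.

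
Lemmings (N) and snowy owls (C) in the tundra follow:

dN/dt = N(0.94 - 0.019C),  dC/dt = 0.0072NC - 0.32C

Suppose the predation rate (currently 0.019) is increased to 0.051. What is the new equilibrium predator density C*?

At the interior fixed point, setting dN/dt = 0 with N > 0 fixes C* = (prey growth rate)/(NC coefficient) — independent of the other coefficients.
With the change, C* = 0.94/0.051 = 18.4; it falls from 49.5.

C* ≈ 18.4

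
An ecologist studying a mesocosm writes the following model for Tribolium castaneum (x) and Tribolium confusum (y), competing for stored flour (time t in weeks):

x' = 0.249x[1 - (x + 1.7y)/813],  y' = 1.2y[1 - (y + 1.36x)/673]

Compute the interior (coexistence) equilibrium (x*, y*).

x* ≈ 252, y* ≈ 330

Setting both brackets to zero gives the nullclines x + 1.7y = 813 and 1.36x + y = 673.
Substituting y = 673 - 1.36x into the first: x(1 - 1.7·1.36) = 813 - 1.7·673.
So x* = -331/-1.31 = 252, and then y* = 673 - 1.36·252 = 330.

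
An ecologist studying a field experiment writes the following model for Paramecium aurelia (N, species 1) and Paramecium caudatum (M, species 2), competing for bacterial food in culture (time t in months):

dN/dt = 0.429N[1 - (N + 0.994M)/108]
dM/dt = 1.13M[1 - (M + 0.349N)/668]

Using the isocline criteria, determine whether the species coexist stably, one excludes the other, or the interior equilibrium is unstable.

Compare the nullcline intercepts: K1/α12 = 108/0.994 = 109 < K2 = 668; K2/α21 = 668/0.349 = 1910 > K1 = 108.
Since the inequalities point opposite ways, species 2 can invade but species 1 cannot.

species 2 excludes species 1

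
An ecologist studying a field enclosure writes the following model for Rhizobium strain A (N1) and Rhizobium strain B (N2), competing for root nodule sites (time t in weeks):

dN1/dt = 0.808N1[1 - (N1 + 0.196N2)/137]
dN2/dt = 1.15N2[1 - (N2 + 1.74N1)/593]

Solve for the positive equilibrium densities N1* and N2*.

Setting both brackets to zero gives the nullclines N1 + 0.196N2 = 137 and 1.74N1 + N2 = 593.
Substituting N2 = 593 - 1.74N1 into the first: N1(1 - 0.196·1.74) = 137 - 0.196·593.
So N1* = 20.8/0.659 = 31.5, and then N2* = 593 - 1.74·31.5 = 538.

N1* ≈ 31.5, N2* ≈ 538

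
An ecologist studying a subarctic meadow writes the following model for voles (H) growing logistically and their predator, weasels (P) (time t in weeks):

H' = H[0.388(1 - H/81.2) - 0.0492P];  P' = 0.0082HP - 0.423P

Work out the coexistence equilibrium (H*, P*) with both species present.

From dP/dt = 0 with P > 0: 0.0082H* = 0.423, so H* = 51.6.
Substitute into dH/dt = 0: 0.388(1 - 51.6/81.2) = 0.0492P*.
The bracket is 0.365, giving P* = 0.142/0.0492 = 2.88.

H* ≈ 51.6, P* ≈ 2.88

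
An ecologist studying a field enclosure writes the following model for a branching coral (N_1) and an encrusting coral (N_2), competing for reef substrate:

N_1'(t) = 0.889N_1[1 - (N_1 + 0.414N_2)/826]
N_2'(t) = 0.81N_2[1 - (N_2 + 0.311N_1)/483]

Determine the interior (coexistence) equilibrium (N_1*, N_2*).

N_1* ≈ 719, N_2* ≈ 260

Setting both brackets to zero gives the nullclines N_1 + 0.414N_2 = 826 and 0.311N_1 + N_2 = 483.
Substituting N_2 = 483 - 0.311N_1 into the first: N_1(1 - 0.414·0.311) = 826 - 0.414·483.
So N_1* = 626/0.871 = 719, and then N_2* = 483 - 0.311·719 = 260.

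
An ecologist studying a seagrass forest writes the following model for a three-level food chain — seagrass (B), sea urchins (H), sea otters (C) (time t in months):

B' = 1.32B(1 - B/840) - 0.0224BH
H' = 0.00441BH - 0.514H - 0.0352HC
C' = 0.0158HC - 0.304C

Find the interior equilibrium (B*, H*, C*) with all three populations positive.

From dC/dt = 0: 0.0158H* = 0.304, so H* = 19.2.
From dB/dt = 0: 1.32(1 - B*/840) = 0.0224·19.2, giving B* = 840·(1 - 0.327) = 566.
From dH/dt = 0: 0.00441·566 - 0.514 = 0.0352C*, so C* = 1.98/0.0352 = 56.3.

B* ≈ 566, H* ≈ 19.2, C* ≈ 56.3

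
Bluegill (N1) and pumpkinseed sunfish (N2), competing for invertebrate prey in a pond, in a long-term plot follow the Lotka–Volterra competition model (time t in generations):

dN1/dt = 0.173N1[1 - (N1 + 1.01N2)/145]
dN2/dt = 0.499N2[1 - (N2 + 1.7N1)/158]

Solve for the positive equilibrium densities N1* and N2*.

N1* ≈ 20.3, N2* ≈ 123

Setting both brackets to zero gives the nullclines N1 + 1.01N2 = 145 and 1.7N1 + N2 = 158.
Substituting N2 = 158 - 1.7N1 into the first: N1(1 - 1.01·1.7) = 145 - 1.01·158.
So N1* = -14.6/-0.717 = 20.3, and then N2* = 158 - 1.7·20.3 = 123.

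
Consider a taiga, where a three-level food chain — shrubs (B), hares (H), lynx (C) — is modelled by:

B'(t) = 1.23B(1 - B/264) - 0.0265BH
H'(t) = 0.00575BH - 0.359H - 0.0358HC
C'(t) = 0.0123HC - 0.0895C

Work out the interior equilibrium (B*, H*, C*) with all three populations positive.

From dC/dt = 0: 0.0123H* = 0.0895, so H* = 7.28.
From dB/dt = 0: 1.23(1 - B*/264) = 0.0265·7.28, giving B* = 264·(1 - 0.157) = 223.
From dH/dt = 0: 0.00575·223 - 0.359 = 0.0358C*, so C* = 0.921/0.0358 = 25.7.

B* ≈ 223, H* ≈ 7.28, C* ≈ 25.7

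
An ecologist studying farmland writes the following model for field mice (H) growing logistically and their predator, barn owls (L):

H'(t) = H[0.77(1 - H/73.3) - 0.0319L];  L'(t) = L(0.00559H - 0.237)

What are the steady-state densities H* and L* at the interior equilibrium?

H* ≈ 42.4, L* ≈ 10.2

From dL/dt = 0 with L > 0: 0.00559H* = 0.237, so H* = 42.4.
Substitute into dH/dt = 0: 0.77(1 - 42.4/73.3) = 0.0319L*.
The bracket is 0.422, giving L* = 0.325/0.0319 = 10.2.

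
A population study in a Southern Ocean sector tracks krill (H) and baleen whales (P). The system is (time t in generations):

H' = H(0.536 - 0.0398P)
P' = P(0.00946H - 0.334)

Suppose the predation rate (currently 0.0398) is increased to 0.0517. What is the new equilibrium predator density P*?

At the interior fixed point, setting dH/dt = 0 with H > 0 fixes P* = (prey growth rate)/(HP coefficient) — independent of the other coefficients.
With the change, P* = 0.536/0.0517 = 10.4; it falls from 13.5.

P* ≈ 10.4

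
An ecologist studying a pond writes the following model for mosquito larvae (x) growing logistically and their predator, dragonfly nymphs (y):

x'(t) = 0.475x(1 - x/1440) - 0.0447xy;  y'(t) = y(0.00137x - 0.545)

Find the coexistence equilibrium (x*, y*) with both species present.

x* ≈ 398, y* ≈ 7.69

From dy/dt = 0 with y > 0: 0.00137x* = 0.545, so x* = 398.
Substitute into dx/dt = 0: 0.475(1 - 398/1440) = 0.0447y*.
The bracket is 0.724, giving y* = 0.344/0.0447 = 7.69.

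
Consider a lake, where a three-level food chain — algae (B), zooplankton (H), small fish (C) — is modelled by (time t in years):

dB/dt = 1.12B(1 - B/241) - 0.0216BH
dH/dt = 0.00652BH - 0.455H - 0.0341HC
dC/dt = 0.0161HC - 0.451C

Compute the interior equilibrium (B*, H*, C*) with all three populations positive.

From dC/dt = 0: 0.0161H* = 0.451, so H* = 28.
From dB/dt = 0: 1.12(1 - B*/241) = 0.0216·28, giving B* = 241·(1 - 0.54) = 111.
From dH/dt = 0: 0.00652·111 - 0.455 = 0.0341C*, so C* = 0.267/0.0341 = 7.84.

B* ≈ 111, H* ≈ 28, C* ≈ 7.84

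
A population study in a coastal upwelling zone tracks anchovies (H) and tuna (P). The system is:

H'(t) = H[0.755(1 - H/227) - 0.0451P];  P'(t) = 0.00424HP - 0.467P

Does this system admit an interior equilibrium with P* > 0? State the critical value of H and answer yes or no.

The predator equation gives dP/dt > 0 only when H > 0.467/0.00424 = 110.
Without the predator, H → K = 227. Since 227 > 110, the predator can invade and persist.

Threshold H = 110; K > 110, so yes, the predator persists.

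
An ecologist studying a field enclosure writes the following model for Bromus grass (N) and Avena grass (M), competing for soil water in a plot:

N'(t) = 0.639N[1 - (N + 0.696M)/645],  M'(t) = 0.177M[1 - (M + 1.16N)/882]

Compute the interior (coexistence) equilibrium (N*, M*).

Setting both brackets to zero gives the nullclines N + 0.696M = 645 and 1.16N + M = 882.
Substituting M = 882 - 1.16N into the first: N(1 - 0.696·1.16) = 645 - 0.696·882.
So N* = 31.1/0.193 = 162, and then M* = 882 - 1.16·162 = 695.

N* ≈ 162, M* ≈ 695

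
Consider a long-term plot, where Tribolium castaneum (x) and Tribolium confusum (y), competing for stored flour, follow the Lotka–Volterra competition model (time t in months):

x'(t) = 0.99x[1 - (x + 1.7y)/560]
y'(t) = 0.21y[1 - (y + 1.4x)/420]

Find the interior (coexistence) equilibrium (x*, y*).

x* ≈ 112, y* ≈ 264

Setting both brackets to zero gives the nullclines x + 1.7y = 560 and 1.4x + y = 420.
Substituting y = 420 - 1.4x into the first: x(1 - 1.7·1.4) = 560 - 1.7·420.
So x* = -154/-1.38 = 112, and then y* = 420 - 1.4·112 = 264.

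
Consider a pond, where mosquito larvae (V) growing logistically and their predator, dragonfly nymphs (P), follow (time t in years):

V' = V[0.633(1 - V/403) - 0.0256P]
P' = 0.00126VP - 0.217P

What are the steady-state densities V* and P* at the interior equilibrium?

V* ≈ 172, P* ≈ 14.2

From dP/dt = 0 with P > 0: 0.00126V* = 0.217, so V* = 172.
Substitute into dV/dt = 0: 0.633(1 - 172/403) = 0.0256P*.
The bracket is 0.573, giving P* = 0.362/0.0256 = 14.2.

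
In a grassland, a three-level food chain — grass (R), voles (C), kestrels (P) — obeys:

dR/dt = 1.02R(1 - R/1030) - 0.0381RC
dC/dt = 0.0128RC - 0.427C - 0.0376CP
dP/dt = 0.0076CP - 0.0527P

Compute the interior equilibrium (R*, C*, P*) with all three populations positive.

From dP/dt = 0: 0.0076C* = 0.0527, so C* = 6.93.
From dR/dt = 0: 1.02(1 - R*/1030) = 0.0381·6.93, giving R* = 1030·(1 - 0.259) = 763.
From dC/dt = 0: 0.0128·763 - 0.427 = 0.0376P*, so P* = 9.34/0.0376 = 248.

R* ≈ 763, C* ≈ 6.93, P* ≈ 248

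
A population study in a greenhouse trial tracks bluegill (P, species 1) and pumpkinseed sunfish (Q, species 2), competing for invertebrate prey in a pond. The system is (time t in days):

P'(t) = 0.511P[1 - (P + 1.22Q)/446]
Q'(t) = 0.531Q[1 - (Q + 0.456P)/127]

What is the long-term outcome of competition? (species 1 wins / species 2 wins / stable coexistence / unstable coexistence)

species 1 excludes species 2

Compare the nullcline intercepts: K1/α12 = 446/1.22 = 366 > K2 = 127; K2/α21 = 127/0.456 = 279 < K1 = 446.
Since the inequalities point opposite ways, species 1 can invade but species 2 cannot.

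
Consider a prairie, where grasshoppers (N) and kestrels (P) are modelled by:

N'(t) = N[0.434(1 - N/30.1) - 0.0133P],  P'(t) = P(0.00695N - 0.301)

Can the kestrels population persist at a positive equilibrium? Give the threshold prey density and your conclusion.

Threshold N = 43.3; K < 43.3, so no, the predator goes extinct.

The predator equation gives dP/dt > 0 only when N > 0.301/0.00695 = 43.3.
Without the predator, N → K = 30.1. Since 30.1 < 43.3, the predator cannot invade.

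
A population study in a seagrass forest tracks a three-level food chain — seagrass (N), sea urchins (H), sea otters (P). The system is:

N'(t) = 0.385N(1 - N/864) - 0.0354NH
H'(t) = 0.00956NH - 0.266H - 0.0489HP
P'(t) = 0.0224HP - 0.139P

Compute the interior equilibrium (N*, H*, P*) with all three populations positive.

N* ≈ 371, H* ≈ 6.21, P* ≈ 67.1

From dP/dt = 0: 0.0224H* = 0.139, so H* = 6.21.
From dN/dt = 0: 0.385(1 - N*/864) = 0.0354·6.21, giving N* = 864·(1 - 0.571) = 371.
From dH/dt = 0: 0.00956·371 - 0.266 = 0.0489P*, so P* = 3.28/0.0489 = 67.1.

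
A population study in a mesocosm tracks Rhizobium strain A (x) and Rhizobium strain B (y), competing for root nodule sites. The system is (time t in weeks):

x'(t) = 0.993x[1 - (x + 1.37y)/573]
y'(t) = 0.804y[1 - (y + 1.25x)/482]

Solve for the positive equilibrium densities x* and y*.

x* ≈ 123, y* ≈ 329

Setting both brackets to zero gives the nullclines x + 1.37y = 573 and 1.25x + y = 482.
Substituting y = 482 - 1.25x into the first: x(1 - 1.37·1.25) = 573 - 1.37·482.
So x* = -87.3/-0.713 = 123, and then y* = 482 - 1.25·123 = 329.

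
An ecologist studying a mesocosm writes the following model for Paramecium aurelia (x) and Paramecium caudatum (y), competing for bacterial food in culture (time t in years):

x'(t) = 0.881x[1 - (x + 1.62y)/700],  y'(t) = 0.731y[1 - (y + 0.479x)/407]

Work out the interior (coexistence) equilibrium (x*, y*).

x* ≈ 182, y* ≈ 320

Setting both brackets to zero gives the nullclines x + 1.62y = 700 and 0.479x + y = 407.
Substituting y = 407 - 0.479x into the first: x(1 - 1.62·0.479) = 700 - 1.62·407.
So x* = 40.7/0.224 = 182, and then y* = 407 - 0.479·182 = 320.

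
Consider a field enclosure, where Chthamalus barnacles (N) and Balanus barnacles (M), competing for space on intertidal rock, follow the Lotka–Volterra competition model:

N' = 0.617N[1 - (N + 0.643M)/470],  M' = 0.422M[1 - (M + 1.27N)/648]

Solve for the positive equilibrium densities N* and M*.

N* ≈ 291, M* ≈ 279

Setting both brackets to zero gives the nullclines N + 0.643M = 470 and 1.27N + M = 648.
Substituting M = 648 - 1.27N into the first: N(1 - 0.643·1.27) = 470 - 0.643·648.
So N* = 53.3/0.183 = 291, and then M* = 648 - 1.27·291 = 279.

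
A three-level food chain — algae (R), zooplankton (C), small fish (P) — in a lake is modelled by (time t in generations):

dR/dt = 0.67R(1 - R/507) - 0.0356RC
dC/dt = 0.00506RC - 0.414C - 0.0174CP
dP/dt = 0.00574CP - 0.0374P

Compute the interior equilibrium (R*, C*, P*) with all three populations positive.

From dP/dt = 0: 0.00574C* = 0.0374, so C* = 6.52.
From dR/dt = 0: 0.67(1 - R*/507) = 0.0356·6.52, giving R* = 507·(1 - 0.346) = 331.
From dC/dt = 0: 0.00506·331 - 0.414 = 0.0174P*, so P* = 1.26/0.0174 = 72.6.

R* ≈ 331, C* ≈ 6.52, P* ≈ 72.6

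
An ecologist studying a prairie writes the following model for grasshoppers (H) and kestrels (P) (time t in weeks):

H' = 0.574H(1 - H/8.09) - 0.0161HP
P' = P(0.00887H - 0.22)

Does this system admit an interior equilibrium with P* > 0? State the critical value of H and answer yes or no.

The predator equation gives dP/dt > 0 only when H > 0.22/0.00887 = 24.8.
Without the predator, H → K = 8.09. Since 8.09 < 24.8, the predator cannot invade.

Threshold H = 24.8; K < 24.8, so no, the predator goes extinct.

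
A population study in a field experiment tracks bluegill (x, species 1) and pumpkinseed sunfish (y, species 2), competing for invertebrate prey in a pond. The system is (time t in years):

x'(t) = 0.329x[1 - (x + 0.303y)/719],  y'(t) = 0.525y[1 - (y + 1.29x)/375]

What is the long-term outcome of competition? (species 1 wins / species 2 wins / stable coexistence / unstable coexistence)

species 1 excludes species 2

Compare the nullcline intercepts: K1/α12 = 719/0.303 = 2370 > K2 = 375; K2/α21 = 375/1.29 = 291 < K1 = 719.
Since the inequalities point opposite ways, species 1 can invade but species 2 cannot.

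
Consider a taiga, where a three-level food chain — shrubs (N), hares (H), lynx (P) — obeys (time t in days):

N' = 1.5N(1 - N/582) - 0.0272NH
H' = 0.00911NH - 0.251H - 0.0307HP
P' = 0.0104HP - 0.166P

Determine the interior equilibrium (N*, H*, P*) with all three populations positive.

N* ≈ 414, H* ≈ 16, P* ≈ 115

From dP/dt = 0: 0.0104H* = 0.166, so H* = 16.
From dN/dt = 0: 1.5(1 - N*/582) = 0.0272·16, giving N* = 582·(1 - 0.289) = 414.
From dH/dt = 0: 0.00911·414 - 0.251 = 0.0307P*, so P* = 3.52/0.0307 = 115.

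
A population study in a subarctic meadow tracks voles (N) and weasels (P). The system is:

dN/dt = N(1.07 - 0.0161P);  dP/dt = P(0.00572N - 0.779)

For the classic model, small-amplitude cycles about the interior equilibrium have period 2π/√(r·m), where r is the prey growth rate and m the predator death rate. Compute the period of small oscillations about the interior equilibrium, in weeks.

Here r = 1.07 and m = 0.779, so r·m = 0.834.
ω = √0.834 = 0.913 per week, hence T = 2π/ω ≈ 6.88 weeks.

T ≈ 6.88 weeks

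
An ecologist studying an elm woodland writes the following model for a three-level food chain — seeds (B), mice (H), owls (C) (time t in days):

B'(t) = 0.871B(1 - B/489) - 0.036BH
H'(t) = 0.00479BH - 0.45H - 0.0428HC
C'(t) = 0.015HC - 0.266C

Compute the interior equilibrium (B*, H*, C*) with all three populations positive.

B* ≈ 131, H* ≈ 17.7, C* ≈ 4.1

From dC/dt = 0: 0.015H* = 0.266, so H* = 17.7.
From dB/dt = 0: 0.871(1 - B*/489) = 0.036·17.7, giving B* = 489·(1 - 0.733) = 131.
From dH/dt = 0: 0.00479·131 - 0.45 = 0.0428C*, so C* = 0.176/0.0428 = 4.1.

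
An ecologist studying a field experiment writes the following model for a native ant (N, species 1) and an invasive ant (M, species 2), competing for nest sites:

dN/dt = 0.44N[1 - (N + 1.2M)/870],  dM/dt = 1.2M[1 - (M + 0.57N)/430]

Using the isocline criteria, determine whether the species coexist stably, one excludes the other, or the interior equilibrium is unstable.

species 1 excludes species 2

Compare the nullcline intercepts: K1/α12 = 870/1.2 = 725 > K2 = 430; K2/α21 = 430/0.57 = 754 < K1 = 870.
Since the inequalities point opposite ways, species 1 can invade but species 2 cannot.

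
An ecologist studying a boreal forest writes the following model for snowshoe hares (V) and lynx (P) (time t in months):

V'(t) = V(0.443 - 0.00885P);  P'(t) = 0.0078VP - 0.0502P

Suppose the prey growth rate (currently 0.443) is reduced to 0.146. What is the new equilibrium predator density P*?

P* ≈ 16.5

At the interior fixed point, setting dV/dt = 0 with V > 0 fixes P* = (prey growth rate)/(VP coefficient) — independent of the other coefficients.
With the change, P* = 0.146/0.00885 = 16.5; it falls from 50.1.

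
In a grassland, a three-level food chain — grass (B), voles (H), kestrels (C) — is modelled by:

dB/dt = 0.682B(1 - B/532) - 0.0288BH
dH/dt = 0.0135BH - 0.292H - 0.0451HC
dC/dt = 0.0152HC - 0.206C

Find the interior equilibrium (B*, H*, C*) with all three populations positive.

From dC/dt = 0: 0.0152H* = 0.206, so H* = 13.6.
From dB/dt = 0: 0.682(1 - B*/532) = 0.0288·13.6, giving B* = 532·(1 - 0.572) = 228.
From dH/dt = 0: 0.0135·228 - 0.292 = 0.0451C*, so C* = 2.78/0.0451 = 61.6.

B* ≈ 228, H* ≈ 13.6, C* ≈ 61.6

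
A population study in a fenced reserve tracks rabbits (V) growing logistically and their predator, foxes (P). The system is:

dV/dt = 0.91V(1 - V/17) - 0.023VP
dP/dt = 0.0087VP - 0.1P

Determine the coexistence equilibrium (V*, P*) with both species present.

From dP/dt = 0 with P > 0: 0.0087V* = 0.1, so V* = 11.5.
Substitute into dV/dt = 0: 0.91(1 - 11.5/17) = 0.023P*.
The bracket is 0.324, giving P* = 0.295/0.023 = 12.8.

V* ≈ 11.5, P* ≈ 12.8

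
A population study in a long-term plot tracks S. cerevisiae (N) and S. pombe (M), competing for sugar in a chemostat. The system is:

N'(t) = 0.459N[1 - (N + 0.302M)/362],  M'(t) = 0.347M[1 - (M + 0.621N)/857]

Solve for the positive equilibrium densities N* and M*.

Setting both brackets to zero gives the nullclines N + 0.302M = 362 and 0.621N + M = 857.
Substituting M = 857 - 0.621N into the first: N(1 - 0.302·0.621) = 362 - 0.302·857.
So N* = 103/0.812 = 127, and then M* = 857 - 0.621·127 = 778.

N* ≈ 127, M* ≈ 778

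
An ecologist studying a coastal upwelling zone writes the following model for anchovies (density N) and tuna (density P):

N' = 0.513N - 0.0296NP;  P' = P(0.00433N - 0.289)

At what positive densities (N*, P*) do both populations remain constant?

Set dP/dt = 0 with P > 0: 0.00433N - 0.289 = 0, so N* = 0.289/0.00433 = 66.7.
Set dN/dt = 0 with N > 0: 0.513 - 0.0296P = 0, so P* = 0.513/0.0296 = 17.3.

N* ≈ 66.7, P* ≈ 17.3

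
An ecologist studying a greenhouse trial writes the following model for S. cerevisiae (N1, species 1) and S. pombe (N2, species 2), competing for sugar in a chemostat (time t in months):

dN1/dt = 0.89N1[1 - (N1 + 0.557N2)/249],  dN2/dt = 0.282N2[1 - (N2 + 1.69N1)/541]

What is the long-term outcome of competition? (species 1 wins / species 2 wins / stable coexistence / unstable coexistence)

Compare the nullcline intercepts: K1/α12 = 249/0.557 = 447 < K2 = 541; K2/α21 = 541/1.69 = 320 > K1 = 249.
Since the inequalities point opposite ways, species 2 can invade but species 1 cannot.

species 2 excludes species 1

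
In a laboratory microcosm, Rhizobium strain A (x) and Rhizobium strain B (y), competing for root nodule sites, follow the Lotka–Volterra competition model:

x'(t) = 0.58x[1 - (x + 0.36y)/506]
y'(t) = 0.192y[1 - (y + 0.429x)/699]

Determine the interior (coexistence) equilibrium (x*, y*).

x* ≈ 301, y* ≈ 570

Setting both brackets to zero gives the nullclines x + 0.36y = 506 and 0.429x + y = 699.
Substituting y = 699 - 0.429x into the first: x(1 - 0.36·0.429) = 506 - 0.36·699.
So x* = 254/0.846 = 301, and then y* = 699 - 0.429·301 = 570.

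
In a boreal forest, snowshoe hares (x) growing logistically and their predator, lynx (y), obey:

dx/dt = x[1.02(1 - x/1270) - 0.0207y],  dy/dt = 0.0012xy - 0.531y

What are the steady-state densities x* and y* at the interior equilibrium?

From dy/dt = 0 with y > 0: 0.0012x* = 0.531, so x* = 443.
Substitute into dx/dt = 0: 1.02(1 - 443/1270) = 0.0207y*.
The bracket is 0.652, giving y* = 0.665/0.0207 = 32.1.

x* ≈ 443, y* ≈ 32.1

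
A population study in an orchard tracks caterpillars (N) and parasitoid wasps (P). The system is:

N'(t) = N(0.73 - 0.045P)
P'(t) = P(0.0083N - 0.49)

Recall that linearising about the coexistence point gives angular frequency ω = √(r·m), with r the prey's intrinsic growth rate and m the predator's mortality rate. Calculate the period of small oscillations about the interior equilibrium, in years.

Here r = 0.73 and m = 0.49, so r·m = 0.358.
ω = √0.358 = 0.598 per year, hence T = 2π/ω ≈ 10.5 years.

T ≈ 10.5 years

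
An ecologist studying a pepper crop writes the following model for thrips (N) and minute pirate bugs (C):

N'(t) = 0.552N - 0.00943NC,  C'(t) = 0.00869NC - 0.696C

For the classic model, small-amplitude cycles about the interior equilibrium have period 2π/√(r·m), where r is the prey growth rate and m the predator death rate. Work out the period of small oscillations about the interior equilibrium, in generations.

T ≈ 10.1 generations

Here r = 0.552 and m = 0.696, so r·m = 0.384.
ω = √0.384 = 0.62 per generation, hence T = 2π/ω ≈ 10.1 generations.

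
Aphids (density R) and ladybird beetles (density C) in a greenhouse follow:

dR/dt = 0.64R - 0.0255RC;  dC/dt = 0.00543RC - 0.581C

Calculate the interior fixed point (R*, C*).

Set dC/dt = 0 with C > 0: 0.00543R - 0.581 = 0, so R* = 0.581/0.00543 = 107.
Set dR/dt = 0 with R > 0: 0.64 - 0.0255C = 0, so C* = 0.64/0.0255 = 25.1.

R* ≈ 107, C* ≈ 25.1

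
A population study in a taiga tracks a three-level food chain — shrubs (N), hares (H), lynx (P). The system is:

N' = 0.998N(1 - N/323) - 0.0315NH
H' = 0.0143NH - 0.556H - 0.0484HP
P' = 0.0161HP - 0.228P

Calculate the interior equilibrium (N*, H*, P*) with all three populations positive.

From dP/dt = 0: 0.0161H* = 0.228, so H* = 14.2.
From dN/dt = 0: 0.998(1 - N*/323) = 0.0315·14.2, giving N* = 323·(1 - 0.447) = 179.
From dH/dt = 0: 0.0143·179 - 0.556 = 0.0484P*, so P* = 2/0.0484 = 41.3.

N* ≈ 179, H* ≈ 14.2, P* ≈ 41.3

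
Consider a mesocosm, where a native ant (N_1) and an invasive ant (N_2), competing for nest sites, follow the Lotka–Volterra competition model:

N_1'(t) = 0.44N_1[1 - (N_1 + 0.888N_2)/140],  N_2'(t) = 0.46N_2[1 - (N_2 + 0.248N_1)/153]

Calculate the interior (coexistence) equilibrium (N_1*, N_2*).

N_1* ≈ 5.3, N_2* ≈ 152

Setting both brackets to zero gives the nullclines N_1 + 0.888N_2 = 140 and 0.248N_1 + N_2 = 153.
Substituting N_2 = 153 - 0.248N_1 into the first: N_1(1 - 0.888·0.248) = 140 - 0.888·153.
So N_1* = 4.14/0.78 = 5.3, and then N_2* = 153 - 0.248·5.3 = 152.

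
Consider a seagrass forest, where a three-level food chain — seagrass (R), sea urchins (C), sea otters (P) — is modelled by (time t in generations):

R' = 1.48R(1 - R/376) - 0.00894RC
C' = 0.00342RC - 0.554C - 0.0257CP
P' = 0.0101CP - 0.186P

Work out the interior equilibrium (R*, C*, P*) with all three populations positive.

R* ≈ 334, C* ≈ 18.4, P* ≈ 22.9

From dP/dt = 0: 0.0101C* = 0.186, so C* = 18.4.
From dR/dt = 0: 1.48(1 - R*/376) = 0.00894·18.4, giving R* = 376·(1 - 0.111) = 334.
From dC/dt = 0: 0.00342·334 - 0.554 = 0.0257P*, so P* = 0.589/0.0257 = 22.9.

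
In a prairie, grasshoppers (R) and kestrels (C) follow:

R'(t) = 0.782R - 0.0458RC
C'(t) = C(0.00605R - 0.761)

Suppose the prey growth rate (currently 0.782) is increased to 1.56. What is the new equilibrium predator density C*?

C* ≈ 34.1

At the interior fixed point, setting dR/dt = 0 with R > 0 fixes C* = (prey growth rate)/(RC coefficient) — independent of the other coefficients.
With the change, C* = 1.56/0.0458 = 34.1; it rises from 17.1.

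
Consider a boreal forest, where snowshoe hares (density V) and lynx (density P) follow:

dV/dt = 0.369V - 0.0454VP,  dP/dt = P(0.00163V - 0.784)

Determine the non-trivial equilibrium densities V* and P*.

V* ≈ 481, P* ≈ 8.13

Set dP/dt = 0 with P > 0: 0.00163V - 0.784 = 0, so V* = 0.784/0.00163 = 481.
Set dV/dt = 0 with V > 0: 0.369 - 0.0454P = 0, so P* = 0.369/0.0454 = 8.13.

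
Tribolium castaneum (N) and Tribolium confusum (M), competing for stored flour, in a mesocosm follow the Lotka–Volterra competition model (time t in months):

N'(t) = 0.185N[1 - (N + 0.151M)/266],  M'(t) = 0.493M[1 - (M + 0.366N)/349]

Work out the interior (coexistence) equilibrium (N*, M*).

N* ≈ 226, M* ≈ 266

Setting both brackets to zero gives the nullclines N + 0.151M = 266 and 0.366N + M = 349.
Substituting M = 349 - 0.366N into the first: N(1 - 0.151·0.366) = 266 - 0.151·349.
So N* = 213/0.945 = 226, and then M* = 349 - 0.366·226 = 266.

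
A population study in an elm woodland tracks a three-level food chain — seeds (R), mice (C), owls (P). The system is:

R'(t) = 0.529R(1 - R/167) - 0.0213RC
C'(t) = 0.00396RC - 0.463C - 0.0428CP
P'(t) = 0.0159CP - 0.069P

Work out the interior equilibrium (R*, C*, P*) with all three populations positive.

R* ≈ 138, C* ≈ 4.34, P* ≈ 1.93

From dP/dt = 0: 0.0159C* = 0.069, so C* = 4.34.
From dR/dt = 0: 0.529(1 - R*/167) = 0.0213·4.34, giving R* = 167·(1 - 0.175) = 138.
From dC/dt = 0: 0.00396·138 - 0.463 = 0.0428P*, so P* = 0.0828/0.0428 = 1.93.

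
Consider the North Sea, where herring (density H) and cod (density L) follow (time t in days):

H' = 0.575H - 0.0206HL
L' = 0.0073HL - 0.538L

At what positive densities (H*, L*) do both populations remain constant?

H* ≈ 73.7, L* ≈ 27.9

Set dL/dt = 0 with L > 0: 0.0073H - 0.538 = 0, so H* = 0.538/0.0073 = 73.7.
Set dH/dt = 0 with H > 0: 0.575 - 0.0206L = 0, so L* = 0.575/0.0206 = 27.9.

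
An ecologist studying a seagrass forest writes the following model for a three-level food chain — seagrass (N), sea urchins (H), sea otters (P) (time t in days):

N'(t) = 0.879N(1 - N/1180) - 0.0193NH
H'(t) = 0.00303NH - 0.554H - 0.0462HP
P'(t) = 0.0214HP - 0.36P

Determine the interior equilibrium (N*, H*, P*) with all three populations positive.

N* ≈ 744, H* ≈ 16.8, P* ≈ 36.8

From dP/dt = 0: 0.0214H* = 0.36, so H* = 16.8.
From dN/dt = 0: 0.879(1 - N*/1180) = 0.0193·16.8, giving N* = 1180·(1 - 0.369) = 744.
From dH/dt = 0: 0.00303·744 - 0.554 = 0.0462P*, so P* = 1.7/0.0462 = 36.8.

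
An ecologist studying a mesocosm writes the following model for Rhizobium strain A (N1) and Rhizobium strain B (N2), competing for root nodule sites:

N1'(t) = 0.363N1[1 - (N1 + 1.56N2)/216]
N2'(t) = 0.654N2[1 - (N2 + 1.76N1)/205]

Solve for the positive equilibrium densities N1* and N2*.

Setting both brackets to zero gives the nullclines N1 + 1.56N2 = 216 and 1.76N1 + N2 = 205.
Substituting N2 = 205 - 1.76N1 into the first: N1(1 - 1.56·1.76) = 216 - 1.56·205.
So N1* = -104/-1.75 = 59.5, and then N2* = 205 - 1.76·59.5 = 100.

N1* ≈ 59.5, N2* ≈ 100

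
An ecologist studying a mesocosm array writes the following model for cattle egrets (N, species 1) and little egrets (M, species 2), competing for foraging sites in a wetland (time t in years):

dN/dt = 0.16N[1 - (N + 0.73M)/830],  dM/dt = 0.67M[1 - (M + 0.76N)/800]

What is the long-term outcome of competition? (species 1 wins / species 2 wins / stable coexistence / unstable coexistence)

Compare the nullcline intercepts: K1/α12 = 830/0.73 = 1140 > K2 = 800; K2/α21 = 800/0.76 = 1050 > K1 = 830.
Since both inequalities hold, each species can invade when rare, so the interior equilibrium is stable.

stable coexistence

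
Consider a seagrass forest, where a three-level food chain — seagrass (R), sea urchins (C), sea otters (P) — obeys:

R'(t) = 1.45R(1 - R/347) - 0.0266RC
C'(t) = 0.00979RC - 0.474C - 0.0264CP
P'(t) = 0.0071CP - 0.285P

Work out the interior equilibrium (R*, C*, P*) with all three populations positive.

R* ≈ 91.5, C* ≈ 40.1, P* ≈ 16

From dP/dt = 0: 0.0071C* = 0.285, so C* = 40.1.
From dR/dt = 0: 1.45(1 - R*/347) = 0.0266·40.1, giving R* = 347·(1 - 0.736) = 91.5.
From dC/dt = 0: 0.00979·91.5 - 0.474 = 0.0264P*, so P* = 0.422/0.0264 = 16.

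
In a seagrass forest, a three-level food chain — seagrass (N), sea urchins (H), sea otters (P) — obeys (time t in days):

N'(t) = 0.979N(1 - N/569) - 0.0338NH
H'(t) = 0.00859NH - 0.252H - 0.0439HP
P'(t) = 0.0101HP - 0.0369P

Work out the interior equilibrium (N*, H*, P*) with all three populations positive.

N* ≈ 497, H* ≈ 3.65, P* ≈ 91.6

From dP/dt = 0: 0.0101H* = 0.0369, so H* = 3.65.
From dN/dt = 0: 0.979(1 - N*/569) = 0.0338·3.65, giving N* = 569·(1 - 0.126) = 497.
From dH/dt = 0: 0.00859·497 - 0.252 = 0.0439P*, so P* = 4.02/0.0439 = 91.6.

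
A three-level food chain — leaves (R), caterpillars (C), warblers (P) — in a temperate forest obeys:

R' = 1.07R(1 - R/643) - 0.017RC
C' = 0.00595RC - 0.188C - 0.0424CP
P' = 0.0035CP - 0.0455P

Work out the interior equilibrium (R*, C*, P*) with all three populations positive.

R* ≈ 510, C* ≈ 13, P* ≈ 67.2

From dP/dt = 0: 0.0035C* = 0.0455, so C* = 13.
From dR/dt = 0: 1.07(1 - R*/643) = 0.017·13, giving R* = 643·(1 - 0.207) = 510.
From dC/dt = 0: 0.00595·510 - 0.188 = 0.0424P*, so P* = 2.85/0.0424 = 67.2.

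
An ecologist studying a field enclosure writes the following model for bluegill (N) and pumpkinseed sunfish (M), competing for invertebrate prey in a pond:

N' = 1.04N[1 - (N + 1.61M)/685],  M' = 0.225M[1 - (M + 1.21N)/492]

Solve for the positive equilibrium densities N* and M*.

N* ≈ 113, M* ≈ 355

Setting both brackets to zero gives the nullclines N + 1.61M = 685 and 1.21N + M = 492.
Substituting M = 492 - 1.21N into the first: N(1 - 1.61·1.21) = 685 - 1.61·492.
So N* = -107/-0.948 = 113, and then M* = 492 - 1.21·113 = 355.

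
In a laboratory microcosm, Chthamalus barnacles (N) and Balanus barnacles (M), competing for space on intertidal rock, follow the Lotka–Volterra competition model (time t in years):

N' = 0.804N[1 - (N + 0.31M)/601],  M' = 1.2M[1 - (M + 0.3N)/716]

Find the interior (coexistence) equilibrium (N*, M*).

Setting both brackets to zero gives the nullclines N + 0.31M = 601 and 0.3N + M = 716.
Substituting M = 716 - 0.3N into the first: N(1 - 0.31·0.3) = 601 - 0.31·716.
So N* = 379/0.907 = 418, and then M* = 716 - 0.3·418 = 591.

N* ≈ 418, M* ≈ 591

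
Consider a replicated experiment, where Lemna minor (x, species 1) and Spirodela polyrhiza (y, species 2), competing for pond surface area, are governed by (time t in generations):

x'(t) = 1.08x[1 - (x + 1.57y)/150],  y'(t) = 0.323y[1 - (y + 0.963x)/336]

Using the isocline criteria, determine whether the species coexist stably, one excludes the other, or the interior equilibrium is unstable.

Compare the nullcline intercepts: K1/α12 = 150/1.57 = 95.5 < K2 = 336; K2/α21 = 336/0.963 = 349 > K1 = 150.
Since the inequalities point opposite ways, species 2 can invade but species 1 cannot.

species 2 excludes species 1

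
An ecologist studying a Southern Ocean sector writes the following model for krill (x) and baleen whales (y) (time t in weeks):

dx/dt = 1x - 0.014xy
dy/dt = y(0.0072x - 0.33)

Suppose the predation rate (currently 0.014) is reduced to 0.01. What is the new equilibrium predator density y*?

y* ≈ 100

At the interior fixed point, setting dx/dt = 0 with x > 0 fixes y* = (prey growth rate)/(xy coefficient) — independent of the other coefficients.
With the change, y* = 1/0.01 = 100; it rises from 71.4.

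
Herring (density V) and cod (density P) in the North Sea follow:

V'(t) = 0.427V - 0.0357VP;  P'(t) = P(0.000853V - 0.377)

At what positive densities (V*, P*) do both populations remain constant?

V* ≈ 442, P* ≈ 12

Set dP/dt = 0 with P > 0: 0.000853V - 0.377 = 0, so V* = 0.377/0.000853 = 442.
Set dV/dt = 0 with V > 0: 0.427 - 0.0357P = 0, so P* = 0.427/0.0357 = 12.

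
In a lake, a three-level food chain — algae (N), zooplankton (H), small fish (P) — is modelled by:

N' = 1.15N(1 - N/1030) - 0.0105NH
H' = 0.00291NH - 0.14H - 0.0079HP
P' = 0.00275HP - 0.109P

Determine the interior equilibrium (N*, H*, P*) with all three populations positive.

From dP/dt = 0: 0.00275H* = 0.109, so H* = 39.6.
From dN/dt = 0: 1.15(1 - N*/1030) = 0.0105·39.6, giving N* = 1030·(1 - 0.362) = 657.
From dH/dt = 0: 0.00291·657 - 0.14 = 0.0079P*, so P* = 1.77/0.0079 = 224.

N* ≈ 657, H* ≈ 39.6, P* ≈ 224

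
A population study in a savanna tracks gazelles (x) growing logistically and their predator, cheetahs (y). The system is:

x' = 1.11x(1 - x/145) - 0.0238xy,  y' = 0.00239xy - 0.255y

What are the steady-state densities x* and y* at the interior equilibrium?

x* ≈ 107, y* ≈ 12.3

From dy/dt = 0 with y > 0: 0.00239x* = 0.255, so x* = 107.
Substitute into dx/dt = 0: 1.11(1 - 107/145) = 0.0238y*.
The bracket is 0.264, giving y* = 0.293/0.0238 = 12.3.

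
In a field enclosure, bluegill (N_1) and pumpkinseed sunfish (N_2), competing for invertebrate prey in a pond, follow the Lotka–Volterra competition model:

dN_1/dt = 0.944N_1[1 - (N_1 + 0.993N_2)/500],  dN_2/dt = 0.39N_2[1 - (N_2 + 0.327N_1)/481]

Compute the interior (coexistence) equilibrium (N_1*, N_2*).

Setting both brackets to zero gives the nullclines N_1 + 0.993N_2 = 500 and 0.327N_1 + N_2 = 481.
Substituting N_2 = 481 - 0.327N_1 into the first: N_1(1 - 0.993·0.327) = 500 - 0.993·481.
So N_1* = 22.4/0.675 = 33.1, and then N_2* = 481 - 0.327·33.1 = 470.

N_1* ≈ 33.1, N_2* ≈ 470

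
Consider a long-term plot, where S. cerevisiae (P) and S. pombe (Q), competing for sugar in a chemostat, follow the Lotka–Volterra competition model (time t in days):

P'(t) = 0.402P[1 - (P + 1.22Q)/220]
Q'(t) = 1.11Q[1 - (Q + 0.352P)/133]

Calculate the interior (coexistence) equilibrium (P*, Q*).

P* ≈ 101, Q* ≈ 97.4

Setting both brackets to zero gives the nullclines P + 1.22Q = 220 and 0.352P + Q = 133.
Substituting Q = 133 - 0.352P into the first: P(1 - 1.22·0.352) = 220 - 1.22·133.
So P* = 57.7/0.571 = 101, and then Q* = 133 - 0.352·101 = 97.4.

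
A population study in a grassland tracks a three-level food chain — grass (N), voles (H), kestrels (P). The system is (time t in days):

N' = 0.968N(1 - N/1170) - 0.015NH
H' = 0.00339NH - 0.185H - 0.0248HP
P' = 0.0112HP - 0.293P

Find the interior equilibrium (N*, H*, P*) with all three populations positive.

From dP/dt = 0: 0.0112H* = 0.293, so H* = 26.2.
From dN/dt = 0: 0.968(1 - N*/1170) = 0.015·26.2, giving N* = 1170·(1 - 0.405) = 696.
From dH/dt = 0: 0.00339·696 - 0.185 = 0.0248P*, so P* = 2.17/0.0248 = 87.6.

N* ≈ 696, H* ≈ 26.2, P* ≈ 87.6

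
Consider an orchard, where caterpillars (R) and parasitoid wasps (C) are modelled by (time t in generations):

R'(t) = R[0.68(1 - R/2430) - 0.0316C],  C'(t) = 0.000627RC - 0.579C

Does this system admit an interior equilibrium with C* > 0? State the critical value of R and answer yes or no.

The predator equation gives dC/dt > 0 only when R > 0.579/0.000627 = 923.
Without the predator, R → K = 2430. Since 2430 > 923, the predator can invade and persist.

Threshold R = 923; K > 923, so yes, the predator persists.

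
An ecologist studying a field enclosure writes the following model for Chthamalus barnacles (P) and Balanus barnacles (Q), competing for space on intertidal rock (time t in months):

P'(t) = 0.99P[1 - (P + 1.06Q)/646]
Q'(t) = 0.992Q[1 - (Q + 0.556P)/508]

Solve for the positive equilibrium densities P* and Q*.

P* ≈ 262, Q* ≈ 362

Setting both brackets to zero gives the nullclines P + 1.06Q = 646 and 0.556P + Q = 508.
Substituting Q = 508 - 0.556P into the first: P(1 - 1.06·0.556) = 646 - 1.06·508.
So P* = 108/0.411 = 262, and then Q* = 508 - 0.556·262 = 362.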